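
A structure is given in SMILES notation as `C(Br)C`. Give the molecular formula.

C2H5Br

Atom tally by fragment:
  BrCH2 → C:1 H:2 Br:1
  CH3 → C:1 H:3
Element totals:
  C: 2
  H: 5
  Br: 1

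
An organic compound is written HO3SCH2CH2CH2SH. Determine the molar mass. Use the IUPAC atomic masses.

156.21 g/mol

Atom tally by fragment:
  HO3SCH2 → C:1 H:3 S:1 O:3
  CH2 → C:1 H:2
  CH2SH → C:1 H:3 S:1
Element totals:
  C: 3
  H: 8
  O: 3
  S: 2
Molecular formula: C3H8O3S2.
  M = 3(12.011) + 8(1.008) + 3(15.999) + 2(32.06)
    = 36.033 + 8.064 + 47.997 + 64.120 = 156.214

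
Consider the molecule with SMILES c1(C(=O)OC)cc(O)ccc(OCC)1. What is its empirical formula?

C5H6O2

Atom tally by fragment:
  benzene ring core → C:6 H:6
  (− 3 ring H displaced by substituents)
  + COOCH3 → C:2 H:3 O:2
  + OH → O:1 H:1
  + OC2H5 → C:2 H:5 O:1
Element totals:
  C: 10
  H: 12
  O: 4
Molecular formula: C10H12O4.
gcd of subscripts = 2; dividing each by 2:
  C: 10/2 = 5
  H: 12/2 = 6
  O: 4/2 = 2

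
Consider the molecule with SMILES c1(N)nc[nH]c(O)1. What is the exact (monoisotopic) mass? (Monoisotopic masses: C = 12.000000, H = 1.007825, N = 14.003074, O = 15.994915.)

99.0433

Atom tally by fragment:
  imidazole ring core → C:3 H:4 N:2
  (− 2 ring H displaced by substituents)
  + NH2 → N:1 H:2
  + OH → O:1 H:1
Element totals:
  C: 3
  H: 5
  N: 3
  O: 1
Molecular formula: C3H5N3O.
  M = 3(12.0) + 5(1.007825) + 3(14.003074) + 15.994915
    = 36.000000 + 5.039125 + 42.009222 + 15.994915 = 99.043262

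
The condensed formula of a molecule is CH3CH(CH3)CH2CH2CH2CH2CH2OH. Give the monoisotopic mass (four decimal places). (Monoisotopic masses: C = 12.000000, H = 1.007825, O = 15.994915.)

130.1358

Atom tally by fragment:
  CH3 → C:1 H:3
  CH(CH3) → C:2 H:4
  CH2 → C:1 H:2
  CH2 → C:1 H:2
  CH2 → C:1 H:2
  CH2 → C:1 H:2
  CH2OH → C:1 H:3 O:1
Element totals:
  C: 8
  H: 18
  O: 1
Molecular formula: C8H18O.
  M = 8(12.0) + 18(1.007825) + 15.994915
    = 96.000000 + 18.140850 + 15.994915 = 130.135765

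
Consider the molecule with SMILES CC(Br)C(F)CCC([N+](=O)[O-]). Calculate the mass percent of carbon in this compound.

Atom tally by fragment:
  CH3 → C:1 H:3
  CH(Br) → C:1 H:1 Br:1
  CH(F) → C:1 H:1 F:1
  CH2 → C:1 H:2
  CH2 → C:1 H:2
  CH2NO2 → C:1 H:2 N:1 O:2
Element totals:
  C: 6
  H: 11
  Br: 1
  F: 1
  N: 1
  O: 2
Molecular formula: C6H11BrFNO2.
Molar mass = 228.061 g/mol.
Mass from C: 6 × 12.011 = 72.066 g/mol.
%C = 72.066 / 228.061 × 100 = 31.60%.

31.60%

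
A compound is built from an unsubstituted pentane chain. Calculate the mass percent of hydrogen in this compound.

16.76%

Atom tally by fragment:
  CH3 → C:1 H:3
  CH2 → C:1 H:2
  CH2 → C:1 H:2
  CH2 → C:1 H:2
  CH3 → C:1 H:3
Element totals:
  C: 5
  H: 12
Molecular formula: C5H12.
Molar mass = 72.151 g/mol.
Mass from H: 12 × 1.008 = 12.096 g/mol.
%H = 12.096 / 72.151 × 100 = 16.76%.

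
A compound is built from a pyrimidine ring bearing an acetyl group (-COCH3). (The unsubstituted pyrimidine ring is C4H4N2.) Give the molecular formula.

Atom tally by fragment:
  pyrimidine ring core → C:4 H:4 N:2
  (− 1 ring H displaced by substituents)
  + COCH3 → C:2 H:3 O:1
Element totals:
  C: 6
  H: 6
  N: 2
  O: 1

C6H6N2O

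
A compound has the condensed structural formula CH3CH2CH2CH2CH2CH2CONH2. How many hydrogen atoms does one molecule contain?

Atom tally by fragment:
  CH3 → C:1 H:3
  CH2 → C:1 H:2
  CH2 → C:1 H:2
  CH2 → C:1 H:2
  CH2 → C:1 H:2
  CH2CONH2 → C:2 H:4 O:1 N:1
Element totals:
  C: 7
  H: 15
  N: 1
  O: 1

15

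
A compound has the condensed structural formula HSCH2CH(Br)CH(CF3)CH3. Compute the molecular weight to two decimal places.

Atom tally by fragment:
  HSCH2 → C:1 H:3 S:1
  CH(Br) → C:1 H:1 Br:1
  CH(CF3) → C:2 H:1 F:3
  CH3 → C:1 H:3
Element totals:
  C: 5
  H: 8
  Br: 1
  F: 3
  S: 1
Molecular formula: C5H8BrF3S.
  M = 5(12.011) + 8(1.008) + 79.904 + 3(18.998) + 32.06
    = 60.055 + 8.064 + 79.904 + 56.994 + 32.060 = 237.077

237.08 g/mol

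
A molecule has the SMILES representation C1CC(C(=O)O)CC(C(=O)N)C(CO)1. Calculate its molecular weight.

Atom tally by fragment:
  cyclohexane ring core → C:6 H:12
  (− 3 ring H displaced by substituents)
  + COOH → C:1 H:1 O:2
  + CONH2 → C:1 H:2 O:1 N:1
  + CH2OH → C:1 H:3 O:1
Element totals:
  C: 9
  H: 15
  N: 1
  O: 4
Molecular formula: C9H15NO4.
  M = 9(12.011) + 15(1.008) + 14.007 + 4(15.999)
    = 108.099 + 15.120 + 14.007 + 63.996 = 201.222

201.22 g/mol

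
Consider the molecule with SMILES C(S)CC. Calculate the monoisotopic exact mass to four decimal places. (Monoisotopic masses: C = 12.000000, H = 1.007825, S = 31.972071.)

Atom tally by fragment:
  HSCH2 → C:1 H:3 S:1
  CH2 → C:1 H:2
  CH3 → C:1 H:3
Element totals:
  C: 3
  H: 8
  S: 1
Molecular formula: C3H8S.
  M = 3(12.0) + 8(1.007825) + 31.972071
    = 36.000000 + 8.062600 + 31.972071 = 76.034671

76.0347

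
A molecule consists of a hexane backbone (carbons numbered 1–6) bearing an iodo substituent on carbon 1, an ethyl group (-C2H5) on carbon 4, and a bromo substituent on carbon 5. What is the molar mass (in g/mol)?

319.02 g/mol

Atom tally by fragment:
  ICH2 → C:1 H:2 I:1
  CH2 → C:1 H:2
  CH2 → C:1 H:2
  CH(C2H5) → C:3 H:6
  CH(Br) → C:1 H:1 Br:1
  CH3 → C:1 H:3
Element totals:
  C: 8
  H: 16
  Br: 1
  I: 1
Molecular formula: C8H16BrI.
  M = 8(12.011) + 16(1.008) + 79.904 + 126.904
    = 96.088 + 16.128 + 79.904 + 126.904 = 319.024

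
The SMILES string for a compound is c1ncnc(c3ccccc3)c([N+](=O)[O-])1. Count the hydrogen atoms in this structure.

Atom tally by fragment:
  pyrimidine ring core → C:4 H:4 N:2
  (− 2 ring H displaced by substituents)
  + C6H5 → C:6 H:5
  + NO2 → N:1 O:2
Element totals:
  C: 10
  H: 7
  N: 3
  O: 2

7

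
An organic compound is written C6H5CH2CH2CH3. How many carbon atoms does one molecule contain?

9

Atom tally by fragment:
  benzene ring core → C:6 H:6
  (− 1 ring H displaced by substituents)
  + CH2CH2CH3 → C:3 H:7
Element totals:
  C: 9
  H: 12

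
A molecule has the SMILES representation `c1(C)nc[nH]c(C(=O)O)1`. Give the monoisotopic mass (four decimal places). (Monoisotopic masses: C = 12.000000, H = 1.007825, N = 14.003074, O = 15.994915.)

Atom tally by fragment:
  imidazole ring core → C:3 H:4 N:2
  (− 2 ring H displaced by substituents)
  + CH3 → C:1 H:3
  + COOH → C:1 H:1 O:2
Element totals:
  C: 5
  H: 6
  N: 2
  O: 2
Molecular formula: C5H6N2O2.
  M = 5(12.0) + 6(1.007825) + 2(14.003074) + 2(15.994915)
    = 60.000000 + 6.046950 + 28.006148 + 31.989830 = 126.042928

126.0429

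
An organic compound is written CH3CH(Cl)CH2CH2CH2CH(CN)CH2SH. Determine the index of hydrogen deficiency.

Atom tally by fragment:
  CH3 → C:1 H:3
  CH(Cl) → C:1 H:1 Cl:1
  CH2 → C:1 H:2
  CH2 → C:1 H:2
  CH2 → C:1 H:2
  CH(CN) → C:2 H:1 N:1
  CH2SH → C:1 H:3 S:1
Element totals:
  C: 8
  H: 14
  Cl: 1
  N: 1
  S: 1
Molecular formula: C8H14ClNS.
DoU = (2C + 2 + N − H − X) / 2 = (2·8 + 2 + 1 − 14 − 1) / 2 = 2.

2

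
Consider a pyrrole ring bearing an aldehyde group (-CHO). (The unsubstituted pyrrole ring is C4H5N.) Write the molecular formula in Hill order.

Atom tally by fragment:
  pyrrole ring core → C:4 H:5 N:1
  (− 1 ring H displaced by substituents)
  + CHO → C:1 H:1 O:1
Element totals:
  C: 5
  H: 5
  N: 1
  O: 1

C5H5NO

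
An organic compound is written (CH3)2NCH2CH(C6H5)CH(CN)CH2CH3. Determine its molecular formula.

Element totals:
  C: 14
  H: 20
  N: 2

C14H20N2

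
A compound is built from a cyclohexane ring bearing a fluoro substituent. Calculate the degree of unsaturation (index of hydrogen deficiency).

1

Atom tally by fragment:
  cyclohexane ring core → C:6 H:12
  (− 1 ring H displaced by substituents)
  + F → F:1
Element totals:
  C: 6
  H: 11
  F: 1
Molecular formula: C6H11F.
DoU = (2C + 2 + N − H − X) / 2 = (2·6 + 2 + 0 − 11 − 1) / 2 = 1.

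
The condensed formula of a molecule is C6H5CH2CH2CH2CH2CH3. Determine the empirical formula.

C11H16

Element totals:
  C: 11
  H: 16
Molecular formula: C11H16.
gcd of subscripts (11, 16) = 1, so the empirical formula equals the molecular formula.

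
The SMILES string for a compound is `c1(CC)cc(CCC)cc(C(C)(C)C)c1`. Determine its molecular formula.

Atom tally by fragment:
  benzene ring core → C:6 H:6
  (− 3 ring H displaced by substituents)
  + C2H5 → C:2 H:5
  + CH2CH2CH3 → C:3 H:7
  + C(CH3)3 → C:4 H:9
Element totals:
  C: 15
  H: 24

C15H24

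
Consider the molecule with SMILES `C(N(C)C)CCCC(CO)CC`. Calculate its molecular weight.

173.30 g/mol

Atom tally by fragment:
  (CH3)2NCH2 → C:3 H:8 N:1
  CH2 → C:1 H:2
  CH2 → C:1 H:2
  CH2 → C:1 H:2
  CH(CH2OH) → C:2 H:4 O:1
  CH2 → C:1 H:2
  CH3 → C:1 H:3
Element totals:
  C: 10
  H: 23
  N: 1
  O: 1
Molecular formula: C10H23NO.
  M = 10(12.011) + 23(1.008) + 14.007 + 15.999
    = 120.110 + 23.184 + 14.007 + 15.999 = 173.300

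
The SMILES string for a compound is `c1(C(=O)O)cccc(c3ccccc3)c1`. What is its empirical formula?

Atom tally by fragment:
  benzene ring core → C:6 H:6
  (− 2 ring H displaced by substituents)
  + COOH → C:1 H:1 O:2
  + C6H5 → C:6 H:5
Element totals:
  C: 13
  H: 10
  O: 2
Molecular formula: C13H10O2.
gcd of subscripts (13, 10, 2) = 1, so the empirical formula equals the molecular formula.

C13H10O2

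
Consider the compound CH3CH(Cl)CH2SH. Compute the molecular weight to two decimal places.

Element totals:
  C: 3
  H: 7
  Cl: 1
  S: 1
Molecular formula: C3H7ClS.
  M = 3(12.011) + 7(1.008) + 35.45 + 32.06
    = 36.033 + 7.056 + 35.450 + 32.060 = 110.599

110.60 g/mol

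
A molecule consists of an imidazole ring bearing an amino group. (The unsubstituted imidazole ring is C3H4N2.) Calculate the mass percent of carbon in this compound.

Atom tally by fragment:
  imidazole ring core → C:3 H:4 N:2
  (− 1 ring H displaced by substituents)
  + NH2 → N:1 H:2
Element totals:
  C: 3
  H: 5
  N: 3
Molecular formula: C3H5N3.
Molar mass = 83.094 g/mol.
Mass from C: 3 × 12.011 = 36.033 g/mol.
%C = 36.033 / 83.094 × 100 = 43.36%.

43.36%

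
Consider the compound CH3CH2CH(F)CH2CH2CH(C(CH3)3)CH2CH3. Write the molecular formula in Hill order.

C12H25F

Atom tally by fragment:
  CH3 → C:1 H:3
  CH2 → C:1 H:2
  CH(F) → C:1 H:1 F:1
  CH2 → C:1 H:2
  CH2 → C:1 H:2
  CH(C(CH3)3) → C:5 H:10
  CH2 → C:1 H:2
  CH3 → C:1 H:3
Element totals:
  C: 12
  H: 25
  F: 1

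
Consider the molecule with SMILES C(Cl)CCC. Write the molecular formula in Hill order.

C4H9Cl

Atom tally by fragment:
  ClCH2 → C:1 H:2 Cl:1
  CH2 → C:1 H:2
  CH2 → C:1 H:2
  CH3 → C:1 H:3
Element totals:
  C: 4
  H: 9
  Cl: 1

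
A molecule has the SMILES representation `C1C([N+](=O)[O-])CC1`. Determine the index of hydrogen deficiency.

Atom tally by fragment:
  cyclobutane ring core → C:4 H:8
  (− 1 ring H displaced by substituents)
  + NO2 → N:1 O:2
Element totals:
  C: 4
  H: 7
  N: 1
  O: 2
Molecular formula: C4H7NO2.
DoU = (2C + 2 + N − H − X) / 2 = (2·4 + 2 + 1 − 7 − 0) / 2 = 2.

2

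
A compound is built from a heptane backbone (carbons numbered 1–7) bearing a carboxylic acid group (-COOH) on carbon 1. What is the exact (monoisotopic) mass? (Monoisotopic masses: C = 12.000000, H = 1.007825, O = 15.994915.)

144.1150

Atom tally by fragment:
  HOOCCH2 → C:2 H:3 O:2
  CH2 → C:1 H:2
  CH2 → C:1 H:2
  CH2 → C:1 H:2
  CH2 → C:1 H:2
  CH2 → C:1 H:2
  CH3 → C:1 H:3
Element totals:
  C: 8
  H: 16
  O: 2
Molecular formula: C8H16O2.
  M = 8(12.0) + 16(1.007825) + 2(15.994915)
    = 96.000000 + 16.125200 + 31.989830 = 144.115030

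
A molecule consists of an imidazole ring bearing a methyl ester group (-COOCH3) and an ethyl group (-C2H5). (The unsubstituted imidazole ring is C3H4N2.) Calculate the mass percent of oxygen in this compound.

20.76%

Atom tally by fragment:
  imidazole ring core → C:3 H:4 N:2
  (− 2 ring H displaced by substituents)
  + COOCH3 → C:2 H:3 O:2
  + C2H5 → C:2 H:5
Element totals:
  C: 7
  H: 10
  N: 2
  O: 2
Molecular formula: C7H10N2O2.
Molar mass = 154.169 g/mol.
Mass from O: 2 × 15.999 = 31.998 g/mol.
%O = 31.998 / 154.169 × 100 = 20.76%.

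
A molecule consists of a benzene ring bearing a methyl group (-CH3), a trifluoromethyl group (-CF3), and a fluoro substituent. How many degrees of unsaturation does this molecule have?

Atom tally by fragment:
  benzene ring core → C:6 H:6
  (− 3 ring H displaced by substituents)
  + CH3 → C:1 H:3
  + CF3 → C:1 F:3
  + F → F:1
Element totals:
  C: 8
  H: 6
  F: 4
Molecular formula: C8H6F4.
DoU = (2C + 2 + N − H − X) / 2 = (2·8 + 2 + 0 − 6 − 4) / 2 = 4.

4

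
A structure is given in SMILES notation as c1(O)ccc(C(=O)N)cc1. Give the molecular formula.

C7H7NO2

Atom tally by fragment:
  benzene ring core → C:6 H:6
  (− 2 ring H displaced by substituents)
  + OH → O:1 H:1
  + CONH2 → C:1 H:2 O:1 N:1
Element totals:
  C: 7
  H: 7
  N: 1
  O: 2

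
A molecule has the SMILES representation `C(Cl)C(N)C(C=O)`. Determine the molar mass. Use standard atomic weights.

121.56 g/mol

Atom tally by fragment:
  ClCH2 → C:1 H:2 Cl:1
  CH(NH2) → C:1 H:3 N:1
  CH2CHO → C:2 H:3 O:1
Element totals:
  C: 4
  H: 8
  Cl: 1
  N: 1
  O: 1
Molecular formula: C4H8ClNO.
  M = 4(12.011) + 8(1.008) + 35.45 + 14.007 + 15.999
    = 48.044 + 8.064 + 35.450 + 14.007 + 15.999 = 121.564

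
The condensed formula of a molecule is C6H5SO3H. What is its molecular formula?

C6H6O3S

Atom tally by fragment:
  benzene ring core → C:6 H:6
  (− 1 ring H displaced by substituents)
  + SO3H → S:1 O:3 H:1
Element totals:
  C: 6
  H: 6
  O: 3
  S: 1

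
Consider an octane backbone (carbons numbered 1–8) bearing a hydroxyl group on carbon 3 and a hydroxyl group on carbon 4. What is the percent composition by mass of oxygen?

21.88%

Atom tally by fragment:
  CH3 → C:1 H:3
  CH2 → C:1 H:2
  CH(OH) → C:1 H:2 O:1
  CH(OH) → C:1 H:2 O:1
  CH2 → C:1 H:2
  CH2 → C:1 H:2
  CH2 → C:1 H:2
  CH3 → C:1 H:3
Element totals:
  C: 8
  H: 18
  O: 2
Molecular formula: C8H18O2.
Molar mass = 146.230 g/mol.
Mass from O: 2 × 15.999 = 31.998 g/mol.
%O = 31.998 / 146.230 × 100 = 21.88%.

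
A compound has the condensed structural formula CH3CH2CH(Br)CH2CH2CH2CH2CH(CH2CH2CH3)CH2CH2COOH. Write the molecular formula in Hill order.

Element totals:
  C: 14
  H: 27
  Br: 1
  O: 2

C14H27BrO2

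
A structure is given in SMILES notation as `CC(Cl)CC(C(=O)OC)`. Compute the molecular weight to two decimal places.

Atom tally by fragment:
  CH3 → C:1 H:3
  CH(Cl) → C:1 H:1 Cl:1
  CH2 → C:1 H:2
  CH2COOCH3 → C:3 H:5 O:2
Element totals:
  C: 6
  H: 11
  Cl: 1
  O: 2
Molecular formula: C6H11ClO2.
  M = 6(12.011) + 11(1.008) + 35.45 + 2(15.999)
    = 72.066 + 11.088 + 35.450 + 31.998 = 150.602

150.60 g/mol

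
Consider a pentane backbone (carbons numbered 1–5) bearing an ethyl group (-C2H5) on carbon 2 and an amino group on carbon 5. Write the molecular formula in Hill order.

C7H17N

Atom tally by fragment:
  CH3 → C:1 H:3
  CH(C2H5) → C:3 H:6
  CH2 → C:1 H:2
  CH2 → C:1 H:2
  CH2NH2 → C:1 H:4 N:1
Element totals:
  C: 7
  H: 17
  N: 1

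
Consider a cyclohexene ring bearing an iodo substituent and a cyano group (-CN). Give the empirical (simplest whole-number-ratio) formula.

Atom tally by fragment:
  cyclohexene ring core → C:6 H:10
  (− 2 ring H displaced by substituents)
  + I → I:1
  + CN → C:1 N:1
Element totals:
  C: 7
  H: 8
  I: 1
  N: 1
Molecular formula: C7H8IN.
gcd of subscripts (7, 8, 1, 1) = 1, so the empirical formula equals the molecular formula.

C7H8IN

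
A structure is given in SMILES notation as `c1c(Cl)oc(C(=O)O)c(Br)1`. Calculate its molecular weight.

Atom tally by fragment:
  furan ring core → C:4 H:4 O:1
  (− 3 ring H displaced by substituents)
  + Cl → Cl:1
  + COOH → C:1 H:1 O:2
  + Br → Br:1
Element totals:
  C: 5
  H: 2
  Br: 1
  Cl: 1
  O: 3
Molecular formula: C5H2BrClO3.
  M = 5(12.011) + 2(1.008) + 79.904 + 35.45 + 3(15.999)
    = 60.055 + 2.016 + 79.904 + 35.450 + 47.997 = 225.422

225.42 g/mol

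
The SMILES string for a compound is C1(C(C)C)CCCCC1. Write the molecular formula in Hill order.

Atom tally by fragment:
  cyclohexane ring core → C:6 H:12
  (− 1 ring H displaced by substituents)
  + CH(CH3)2 → C:3 H:7
Element totals:
  C: 9
  H: 18

C9H18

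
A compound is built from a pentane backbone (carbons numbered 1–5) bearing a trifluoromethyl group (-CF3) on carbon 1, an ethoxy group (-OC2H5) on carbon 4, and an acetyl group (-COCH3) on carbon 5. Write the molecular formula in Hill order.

Atom tally by fragment:
  F3CCH2 → C:2 H:2 F:3
  CH2 → C:1 H:2
  CH2 → C:1 H:2
  CH(OC2H5) → C:3 H:6 O:1
  CH2COCH3 → C:3 H:5 O:1
Element totals:
  C: 10
  H: 17
  F: 3
  O: 2

C10H17F3O2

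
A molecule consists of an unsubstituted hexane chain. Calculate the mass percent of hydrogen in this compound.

16.38%

Atom tally by fragment:
  CH3 → C:1 H:3
  CH2 → C:1 H:2
  CH2 → C:1 H:2
  CH2 → C:1 H:2
  CH2 → C:1 H:2
  CH3 → C:1 H:3
Element totals:
  C: 6
  H: 14
Molecular formula: C6H14.
Molar mass = 86.178 g/mol.
Mass from H: 14 × 1.008 = 14.112 g/mol.
%H = 14.112 / 86.178 × 100 = 16.38%.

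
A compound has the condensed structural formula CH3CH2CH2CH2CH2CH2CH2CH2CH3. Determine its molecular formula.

Atom tally by fragment:
  CH3 → C:1 H:3
  CH2 → C:1 H:2
  CH2 → C:1 H:2
  CH2 → C:1 H:2
  CH2 → C:1 H:2
  CH2 → C:1 H:2
  CH2 → C:1 H:2
  CH2 → C:1 H:2
  CH3 → C:1 H:3
Element totals:
  C: 9
  H: 20

C9H20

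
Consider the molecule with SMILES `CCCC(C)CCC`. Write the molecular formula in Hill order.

C8H18

Atom tally by fragment:
  CH3 → C:1 H:3
  CH2 → C:1 H:2
  CH2 → C:1 H:2
  CH(CH3) → C:2 H:4
  CH2 → C:1 H:2
  CH2 → C:1 H:2
  CH3 → C:1 H:3
Element totals:
  C: 8
  H: 18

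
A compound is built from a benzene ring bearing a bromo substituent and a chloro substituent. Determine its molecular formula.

Atom tally by fragment:
  benzene ring core → C:6 H:6
  (− 2 ring H displaced by substituents)
  + Br → Br:1
  + Cl → Cl:1
Element totals:
  C: 6
  H: 4
  Br: 1
  Cl: 1

C6H4BrCl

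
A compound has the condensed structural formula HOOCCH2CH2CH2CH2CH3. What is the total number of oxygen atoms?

Element totals:
  C: 6
  H: 12
  O: 2

2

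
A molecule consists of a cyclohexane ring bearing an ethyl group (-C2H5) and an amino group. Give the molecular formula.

Atom tally by fragment:
  cyclohexane ring core → C:6 H:12
  (− 2 ring H displaced by substituents)
  + C2H5 → C:2 H:5
  + NH2 → N:1 H:2
Element totals:
  C: 8
  H: 17
  N: 1

C8H17N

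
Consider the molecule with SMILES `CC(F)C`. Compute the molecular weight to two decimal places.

Atom tally by fragment:
  CH3 → C:1 H:3
  CH(F) → C:1 H:1 F:1
  CH3 → C:1 H:3
Element totals:
  C: 3
  H: 7
  F: 1
Molecular formula: C3H7F.
  M = 3(12.011) + 7(1.008) + 18.998
    = 36.033 + 7.056 + 18.998 = 62.087

62.09 g/mol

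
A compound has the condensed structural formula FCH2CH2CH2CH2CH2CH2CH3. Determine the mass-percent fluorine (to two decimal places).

Atom tally by fragment:
  FCH2 → C:1 H:2 F:1
  CH2 → C:1 H:2
  CH2 → C:1 H:2
  CH2 → C:1 H:2
  CH2 → C:1 H:2
  CH2 → C:1 H:2
  CH3 → C:1 H:3
Element totals:
  C: 7
  H: 15
  F: 1
Molecular formula: C7H15F.
Molar mass = 118.195 g/mol.
Mass from F: 1 × 18.998 = 18.998 g/mol.
%F = 18.998 / 118.195 × 100 = 16.07%.

16.07%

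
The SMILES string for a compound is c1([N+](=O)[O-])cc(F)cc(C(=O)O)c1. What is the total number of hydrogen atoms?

Atom tally by fragment:
  benzene ring core → C:6 H:6
  (− 3 ring H displaced by substituents)
  + NO2 → N:1 O:2
  + F → F:1
  + COOH → C:1 H:1 O:2
Element totals:
  C: 7
  H: 4
  F: 1
  N: 1
  O: 4

4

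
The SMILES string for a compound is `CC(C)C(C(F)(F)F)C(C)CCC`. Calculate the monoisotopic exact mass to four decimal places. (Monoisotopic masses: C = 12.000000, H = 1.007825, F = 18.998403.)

196.1439

Atom tally by fragment:
  CH3 → C:1 H:3
  CH(CH3) → C:2 H:4
  CH(CF3) → C:2 H:1 F:3
  CH(CH3) → C:2 H:4
  CH2 → C:1 H:2
  CH2 → C:1 H:2
  CH3 → C:1 H:3
Element totals:
  C: 10
  H: 19
  F: 3
Molecular formula: C10H19F3.
  M = 10(12.0) + 19(1.007825) + 3(18.998403)
    = 120.000000 + 19.148675 + 56.995209 = 196.143884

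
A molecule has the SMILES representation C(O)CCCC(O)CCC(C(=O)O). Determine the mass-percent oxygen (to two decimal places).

Atom tally by fragment:
  HOCH2 → C:1 H:3 O:1
  CH2 → C:1 H:2
  CH2 → C:1 H:2
  CH2 → C:1 H:2
  CH(OH) → C:1 H:2 O:1
  CH2 → C:1 H:2
  CH2 → C:1 H:2
  CH2COOH → C:2 H:3 O:2
Element totals:
  C: 9
  H: 18
  O: 4
Molecular formula: C9H18O4.
Molar mass = 190.239 g/mol.
Mass from O: 4 × 15.999 = 63.996 g/mol.
%O = 63.996 / 190.239 × 100 = 33.64%.

33.64%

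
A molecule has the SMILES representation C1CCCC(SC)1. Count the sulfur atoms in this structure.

Atom tally by fragment:
  cyclopentane ring core → C:5 H:10
  (− 1 ring H displaced by substituents)
  + SCH3 → C:1 H:3 S:1
Element totals:
  C: 6
  H: 12
  S: 1

1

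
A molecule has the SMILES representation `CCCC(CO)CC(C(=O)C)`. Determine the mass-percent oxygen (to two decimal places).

Atom tally by fragment:
  CH3 → C:1 H:3
  CH2 → C:1 H:2
  CH2 → C:1 H:2
  CH(CH2OH) → C:2 H:4 O:1
  CH2 → C:1 H:2
  CH2COCH3 → C:3 H:5 O:1
Element totals:
  C: 9
  H: 18
  O: 2
Molecular formula: C9H18O2.
Molar mass = 158.241 g/mol.
Mass from O: 2 × 15.999 = 31.998 g/mol.
%O = 31.998 / 158.241 × 100 = 20.22%.

20.22%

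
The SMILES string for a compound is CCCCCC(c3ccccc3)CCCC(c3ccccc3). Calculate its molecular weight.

Atom tally by fragment:
  CH3 → C:1 H:3
  CH2 → C:1 H:2
  CH2 → C:1 H:2
  CH2 → C:1 H:2
  CH2 → C:1 H:2
  CH(C6H5) → C:7 H:6
  CH2 → C:1 H:2
  CH2 → C:1 H:2
  CH2 → C:1 H:2
  CH2C6H5 → C:7 H:7
Element totals:
  C: 22
  H: 30
Molecular formula: C22H30.
  M = 22(12.011) + 30(1.008)
    = 264.242 + 30.240 = 294.482

294.48 g/mol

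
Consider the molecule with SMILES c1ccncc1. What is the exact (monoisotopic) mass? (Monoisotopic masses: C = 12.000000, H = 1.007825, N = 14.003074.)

Atom tally by fragment:
  pyridine ring core → C:5 H:5 N:1
Element totals:
  C: 5
  H: 5
  N: 1
Molecular formula: C5H5N.
  M = 5(12.0) + 5(1.007825) + 14.003074
    = 60.000000 + 5.039125 + 14.003074 = 79.042199

79.0422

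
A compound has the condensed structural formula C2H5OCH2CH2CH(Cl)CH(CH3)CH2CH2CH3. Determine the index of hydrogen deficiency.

0

Element totals:
  C: 10
  H: 21
  Cl: 1
  O: 1
Molecular formula: C10H21ClO.
DoU = (2C + 2 + N − H − X) / 2 = (2·10 + 2 + 0 − 21 − 1) / 2 = 0.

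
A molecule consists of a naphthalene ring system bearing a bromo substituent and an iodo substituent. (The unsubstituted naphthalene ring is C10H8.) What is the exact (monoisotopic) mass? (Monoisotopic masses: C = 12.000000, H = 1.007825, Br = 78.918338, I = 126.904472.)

Atom tally by fragment:
  naphthalene ring system core → C:10 H:8
  (− 2 ring H displaced by substituents)
  + Br → Br:1
  + I → I:1
Element totals:
  C: 10
  H: 6
  Br: 1
  I: 1
Molecular formula: C10H6BrI.
  M = 10(12.0) + 6(1.007825) + 78.918338 + 126.904472
    = 120.000000 + 6.046950 + 78.918338 + 126.904472 = 331.869760

331.8698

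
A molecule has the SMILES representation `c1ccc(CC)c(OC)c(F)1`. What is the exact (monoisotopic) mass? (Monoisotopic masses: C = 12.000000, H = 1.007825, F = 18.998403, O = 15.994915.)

Atom tally by fragment:
  benzene ring core → C:6 H:6
  (− 3 ring H displaced by substituents)
  + C2H5 → C:2 H:5
  + OCH3 → C:1 H:3 O:1
  + F → F:1
Element totals:
  C: 9
  H: 11
  F: 1
  O: 1
Molecular formula: C9H11FO.
  M = 9(12.0) + 11(1.007825) + 18.998403 + 15.994915
    = 108.000000 + 11.086075 + 18.998403 + 15.994915 = 154.079393

154.0794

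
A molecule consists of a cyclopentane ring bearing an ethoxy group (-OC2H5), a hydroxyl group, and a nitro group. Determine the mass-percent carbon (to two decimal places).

Atom tally by fragment:
  cyclopentane ring core → C:5 H:10
  (− 3 ring H displaced by substituents)
  + OC2H5 → C:2 H:5 O:1
  + OH → O:1 H:1
  + NO2 → N:1 O:2
Element totals:
  C: 7
  H: 13
  N: 1
  O: 4
Molecular formula: C7H13NO4.
Molar mass = 175.184 g/mol.
Mass from C: 7 × 12.011 = 84.077 g/mol.
%C = 84.077 / 175.184 × 100 = 47.99%.

47.99%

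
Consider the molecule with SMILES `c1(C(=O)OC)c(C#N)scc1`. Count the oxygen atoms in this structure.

Atom tally by fragment:
  thiophene ring core → C:4 H:4 S:1
  (− 2 ring H displaced by substituents)
  + COOCH3 → C:2 H:3 O:2
  + CN → C:1 N:1
Element totals:
  C: 7
  H: 5
  N: 1
  O: 2
  S: 1

2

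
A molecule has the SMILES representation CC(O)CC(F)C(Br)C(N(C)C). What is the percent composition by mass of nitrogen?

5.78%

Atom tally by fragment:
  CH3 → C:1 H:3
  CH(OH) → C:1 H:2 O:1
  CH2 → C:1 H:2
  CH(F) → C:1 H:1 F:1
  CH(Br) → C:1 H:1 Br:1
  CH2N(CH3)2 → C:3 H:8 N:1
Element totals:
  C: 8
  H: 17
  Br: 1
  F: 1
  N: 1
  O: 1
Molecular formula: C8H17BrFNO.
Molar mass = 242.132 g/mol.
Mass from N: 1 × 14.007 = 14.007 g/mol.
%N = 14.007 / 242.132 × 100 = 5.78%.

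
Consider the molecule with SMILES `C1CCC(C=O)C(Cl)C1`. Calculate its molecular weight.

Atom tally by fragment:
  cyclohexane ring core → C:6 H:12
  (− 2 ring H displaced by substituents)
  + CHO → C:1 H:1 O:1
  + Cl → Cl:1
Element totals:
  C: 7
  H: 11
  Cl: 1
  O: 1
Molecular formula: C7H11ClO.
  M = 7(12.011) + 11(1.008) + 35.45 + 15.999
    = 84.077 + 11.088 + 35.450 + 15.999 = 146.614

146.61 g/mol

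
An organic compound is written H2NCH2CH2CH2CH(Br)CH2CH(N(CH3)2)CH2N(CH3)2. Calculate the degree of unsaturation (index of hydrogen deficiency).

Atom tally by fragment:
  H2NCH2 → C:1 H:4 N:1
  CH2 → C:1 H:2
  CH2 → C:1 H:2
  CH(Br) → C:1 H:1 Br:1
  CH2 → C:1 H:2
  CH(N(CH3)2) → C:3 H:7 N:1
  CH2N(CH3)2 → C:3 H:8 N:1
Element totals:
  C: 11
  H: 26
  Br: 1
  N: 3
Molecular formula: C11H26BrN3.
DoU = (2C + 2 + N − H − X) / 2 = (2·11 + 2 + 3 − 26 − 1) / 2 = 0.

0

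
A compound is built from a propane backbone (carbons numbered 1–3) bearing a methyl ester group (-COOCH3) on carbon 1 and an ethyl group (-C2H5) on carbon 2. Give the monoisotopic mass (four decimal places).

Atom tally by fragment:
  CH3OOCCH2 → C:3 H:5 O:2
  CH(C2H5) → C:3 H:6
  CH3 → C:1 H:3
Element totals:
  C: 7
  H: 14
  O: 2
Molecular formula: C7H14O2.
  M = 7(12.0) + 14(1.007825) + 2(15.994915)
    = 84.000000 + 14.109550 + 31.989830 = 130.099380

130.0994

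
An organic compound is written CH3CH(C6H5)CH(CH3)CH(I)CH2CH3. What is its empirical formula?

Atom tally by fragment:
  CH3 → C:1 H:3
  CH(C6H5) → C:7 H:6
  CH(CH3) → C:2 H:4
  CH(I) → C:1 H:1 I:1
  CH2 → C:1 H:2
  CH3 → C:1 H:3
Element totals:
  C: 13
  H: 19
  I: 1
Molecular formula: C13H19I.
gcd of subscripts (13, 19, 1) = 1, so the empirical formula equals the molecular formula.

C13H19I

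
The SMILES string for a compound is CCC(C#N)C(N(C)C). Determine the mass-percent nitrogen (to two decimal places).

22.20%

Atom tally by fragment:
  CH3 → C:1 H:3
  CH2 → C:1 H:2
  CH(CN) → C:2 H:1 N:1
  CH2N(CH3)2 → C:3 H:8 N:1
Element totals:
  C: 7
  H: 14
  N: 2
Molecular formula: C7H14N2.
Molar mass = 126.203 g/mol.
Mass from N: 2 × 14.007 = 28.014 g/mol.
%N = 28.014 / 126.203 × 100 = 22.20%.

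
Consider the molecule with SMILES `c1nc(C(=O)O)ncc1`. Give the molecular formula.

Atom tally by fragment:
  pyrimidine ring core → C:4 H:4 N:2
  (− 1 ring H displaced by substituents)
  + COOH → C:1 H:1 O:2
Element totals:
  C: 5
  H: 4
  N: 2
  O: 2

C5H4N2O2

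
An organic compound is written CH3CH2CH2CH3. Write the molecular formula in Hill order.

C4H10

Atom tally by fragment:
  CH3 → C:1 H:3
  CH2 → C:1 H:2
  CH2 → C:1 H:2
  CH3 → C:1 H:3
Element totals:
  C: 4
  H: 10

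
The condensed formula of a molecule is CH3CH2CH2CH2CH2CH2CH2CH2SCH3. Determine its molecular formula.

Atom tally by fragment:
  CH3 → C:1 H:3
  CH2 → C:1 H:2
  CH2 → C:1 H:2
  CH2 → C:1 H:2
  CH2 → C:1 H:2
  CH2 → C:1 H:2
  CH2 → C:1 H:2
  CH2SCH3 → C:2 H:5 S:1
Element totals:
  C: 9
  H: 20
  S: 1

C9H20S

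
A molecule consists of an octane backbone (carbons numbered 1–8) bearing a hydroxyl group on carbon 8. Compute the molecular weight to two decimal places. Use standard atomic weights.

130.23 g/mol

Atom tally by fragment:
  CH3 → C:1 H:3
  CH2 → C:1 H:2
  CH2 → C:1 H:2
  CH2 → C:1 H:2
  CH2 → C:1 H:2
  CH2 → C:1 H:2
  CH2 → C:1 H:2
  CH2OH → C:1 H:3 O:1
Element totals:
  C: 8
  H: 18
  O: 1
Molecular formula: C8H18O.
  M = 8(12.011) + 18(1.008) + 15.999
    = 96.088 + 18.144 + 15.999 = 130.231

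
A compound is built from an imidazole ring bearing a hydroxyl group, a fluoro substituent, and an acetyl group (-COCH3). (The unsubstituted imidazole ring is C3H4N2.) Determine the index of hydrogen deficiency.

4

Atom tally by fragment:
  imidazole ring core → C:3 H:4 N:2
  (− 3 ring H displaced by substituents)
  + OH → O:1 H:1
  + F → F:1
  + COCH3 → C:2 H:3 O:1
Element totals:
  C: 5
  H: 5
  F: 1
  N: 2
  O: 2
Molecular formula: C5H5FN2O2.
DoU = (2C + 2 + N − H − X) / 2 = (2·5 + 2 + 2 − 5 − 1) / 2 = 4.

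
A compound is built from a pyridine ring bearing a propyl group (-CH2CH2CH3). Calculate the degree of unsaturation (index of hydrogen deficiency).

Atom tally by fragment:
  pyridine ring core → C:5 H:5 N:1
  (− 1 ring H displaced by substituents)
  + CH2CH2CH3 → C:3 H:7
Element totals:
  C: 8
  H: 11
  N: 1
Molecular formula: C8H11N.
DoU = (2C + 2 + N − H − X) / 2 = (2·8 + 2 + 1 − 11 − 0) / 2 = 4.

4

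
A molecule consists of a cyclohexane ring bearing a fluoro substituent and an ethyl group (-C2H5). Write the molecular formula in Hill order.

C8H15F

Atom tally by fragment:
  cyclohexane ring core → C:6 H:12
  (− 2 ring H displaced by substituents)
  + F → F:1
  + C2H5 → C:2 H:5
Element totals:
  C: 8
  H: 15
  F: 1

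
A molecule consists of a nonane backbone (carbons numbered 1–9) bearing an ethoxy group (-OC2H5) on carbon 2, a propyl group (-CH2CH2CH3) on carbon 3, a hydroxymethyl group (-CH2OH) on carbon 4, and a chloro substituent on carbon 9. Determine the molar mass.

278.86 g/mol

Atom tally by fragment:
  CH3 → C:1 H:3
  CH(OC2H5) → C:3 H:6 O:1
  CH(CH2CH2CH3) → C:4 H:8
  CH(CH2OH) → C:2 H:4 O:1
  CH2 → C:1 H:2
  CH2 → C:1 H:2
  CH2 → C:1 H:2
  CH2 → C:1 H:2
  CH2Cl → C:1 H:2 Cl:1
Element totals:
  C: 15
  H: 31
  Cl: 1
  O: 2
Molecular formula: C15H31ClO2.
  M = 15(12.011) + 31(1.008) + 35.45 + 2(15.999)
    = 180.165 + 31.248 + 35.450 + 31.998 = 278.861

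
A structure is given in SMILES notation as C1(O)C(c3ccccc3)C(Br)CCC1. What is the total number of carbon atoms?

Atom tally by fragment:
  cyclohexane ring core → C:6 H:12
  (− 3 ring H displaced by substituents)
  + OH → O:1 H:1
  + C6H5 → C:6 H:5
  + Br → Br:1
Element totals:
  C: 12
  H: 15
  Br: 1
  O: 1

12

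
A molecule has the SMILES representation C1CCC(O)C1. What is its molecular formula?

C5H10O

Atom tally by fragment:
  cyclopentane ring core → C:5 H:10
  (− 1 ring H displaced by substituents)
  + OH → O:1 H:1
Element totals:
  C: 5
  H: 10
  O: 1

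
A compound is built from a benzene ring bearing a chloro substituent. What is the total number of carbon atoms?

Atom tally by fragment:
  benzene ring core → C:6 H:6
  (− 1 ring H displaced by substituents)
  + Cl → Cl:1
Element totals:
  C: 6
  H: 5
  Cl: 1

6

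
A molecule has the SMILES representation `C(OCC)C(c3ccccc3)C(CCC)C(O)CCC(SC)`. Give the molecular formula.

C19H32O2S

Atom tally by fragment:
  C2H5OCH2 → C:3 H:7 O:1
  CH(C6H5) → C:7 H:6
  CH(CH2CH2CH3) → C:4 H:8
  CH(OH) → C:1 H:2 O:1
  CH2 → C:1 H:2
  CH2 → C:1 H:2
  CH2SCH3 → C:2 H:5 S:1
Element totals:
  C: 19
  H: 32
  O: 2
  S: 1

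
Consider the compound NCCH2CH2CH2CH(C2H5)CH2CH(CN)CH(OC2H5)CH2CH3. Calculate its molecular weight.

250.39 g/mol

Element totals:
  C: 15
  H: 26
  N: 2
  O: 1
Molecular formula: C15H26N2O.
  M = 15(12.011) + 26(1.008) + 2(14.007) + 15.999
    = 180.165 + 26.208 + 28.014 + 15.999 = 250.386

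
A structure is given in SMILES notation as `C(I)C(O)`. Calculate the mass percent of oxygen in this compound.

Atom tally by fragment:
  ICH2 → C:1 H:2 I:1
  CH2OH → C:1 H:3 O:1
Element totals:
  C: 2
  H: 5
  I: 1
  O: 1
Molecular formula: C2H5IO.
Molar mass = 171.965 g/mol.
Mass from O: 1 × 15.999 = 15.999 g/mol.
%O = 15.999 / 171.965 × 100 = 9.30%.

9.30%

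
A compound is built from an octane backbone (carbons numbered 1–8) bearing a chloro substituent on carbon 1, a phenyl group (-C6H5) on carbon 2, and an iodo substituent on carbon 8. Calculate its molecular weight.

350.67 g/mol

Atom tally by fragment:
  ClCH2 → C:1 H:2 Cl:1
  CH(C6H5) → C:7 H:6
  CH2 → C:1 H:2
  CH2 → C:1 H:2
  CH2 → C:1 H:2
  CH2 → C:1 H:2
  CH2 → C:1 H:2
  CH2I → C:1 H:2 I:1
Element totals:
  C: 14
  H: 20
  Cl: 1
  I: 1
Molecular formula: C14H20ClI.
  M = 14(12.011) + 20(1.008) + 35.45 + 126.904
    = 168.154 + 20.160 + 35.450 + 126.904 = 350.668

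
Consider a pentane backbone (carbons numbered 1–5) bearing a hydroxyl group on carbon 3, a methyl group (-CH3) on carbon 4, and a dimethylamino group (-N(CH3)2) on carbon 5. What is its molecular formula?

C8H19NO

Atom tally by fragment:
  CH3 → C:1 H:3
  CH2 → C:1 H:2
  CH(OH) → C:1 H:2 O:1
  CH(CH3) → C:2 H:4
  CH2N(CH3)2 → C:3 H:8 N:1
Element totals:
  C: 8
  H: 19
  N: 1
  O: 1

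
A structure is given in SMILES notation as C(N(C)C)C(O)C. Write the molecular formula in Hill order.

Atom tally by fragment:
  (CH3)2NCH2 → C:3 H:8 N:1
  CH(OH) → C:1 H:2 O:1
  CH3 → C:1 H:3
Element totals:
  C: 5
  H: 13
  N: 1
  O: 1

C5H13NO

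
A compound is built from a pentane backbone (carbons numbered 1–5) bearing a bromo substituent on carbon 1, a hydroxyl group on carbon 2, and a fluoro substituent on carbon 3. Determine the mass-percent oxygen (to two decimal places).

8.65%

Atom tally by fragment:
  BrCH2 → C:1 H:2 Br:1
  CH(OH) → C:1 H:2 O:1
  CH(F) → C:1 H:1 F:1
  CH2 → C:1 H:2
  CH3 → C:1 H:3
Element totals:
  C: 5
  H: 10
  Br: 1
  F: 1
  O: 1
Molecular formula: C5H10BrFO.
Molar mass = 185.036 g/mol.
Mass from O: 1 × 15.999 = 15.999 g/mol.
%O = 15.999 / 185.036 × 100 = 8.65%.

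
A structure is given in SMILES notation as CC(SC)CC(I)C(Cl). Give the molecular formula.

C6H12ClIS

Atom tally by fragment:
  CH3 → C:1 H:3
  CH(SCH3) → C:2 H:4 S:1
  CH2 → C:1 H:2
  CH(I) → C:1 H:1 I:1
  CH2Cl → C:1 H:2 Cl:1
Element totals:
  C: 6
  H: 12
  Cl: 1
  I: 1
  S: 1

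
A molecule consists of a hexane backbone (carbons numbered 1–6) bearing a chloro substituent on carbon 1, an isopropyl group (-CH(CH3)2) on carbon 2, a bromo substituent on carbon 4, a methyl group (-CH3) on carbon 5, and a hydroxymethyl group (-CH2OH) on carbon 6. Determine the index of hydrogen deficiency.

Atom tally by fragment:
  ClCH2 → C:1 H:2 Cl:1
  CH(CH(CH3)2) → C:4 H:8
  CH2 → C:1 H:2
  CH(Br) → C:1 H:1 Br:1
  CH(CH3) → C:2 H:4
  CH2CH2OH → C:2 H:5 O:1
Element totals:
  C: 11
  H: 22
  Br: 1
  Cl: 1
  O: 1
Molecular formula: C11H22BrClO.
DoU = (2C + 2 + N − H − X) / 2 = (2·11 + 2 + 0 − 22 − 2) / 2 = 0.

0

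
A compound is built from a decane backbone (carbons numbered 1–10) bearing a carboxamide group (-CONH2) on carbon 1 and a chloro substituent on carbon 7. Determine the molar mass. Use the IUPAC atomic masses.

219.75 g/mol

Atom tally by fragment:
  H2NOCCH2 → C:2 H:4 O:1 N:1
  CH2 → C:1 H:2
  CH2 → C:1 H:2
  CH2 → C:1 H:2
  CH2 → C:1 H:2
  CH2 → C:1 H:2
  CH(Cl) → C:1 H:1 Cl:1
  CH2 → C:1 H:2
  CH2 → C:1 H:2
  CH3 → C:1 H:3
Element totals:
  C: 11
  H: 22
  Cl: 1
  N: 1
  O: 1
Molecular formula: C11H22ClNO.
  M = 11(12.011) + 22(1.008) + 35.45 + 14.007 + 15.999
    = 132.121 + 22.176 + 35.450 + 14.007 + 15.999 = 219.753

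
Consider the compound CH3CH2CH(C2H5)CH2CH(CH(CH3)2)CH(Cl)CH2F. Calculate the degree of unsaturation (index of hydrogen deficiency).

0

Element totals:
  C: 12
  H: 24
  Cl: 1
  F: 1
Molecular formula: C12H24ClF.
DoU = (2C + 2 + N − H − X) / 2 = (2·12 + 2 + 0 − 24 − 2) / 2 = 0.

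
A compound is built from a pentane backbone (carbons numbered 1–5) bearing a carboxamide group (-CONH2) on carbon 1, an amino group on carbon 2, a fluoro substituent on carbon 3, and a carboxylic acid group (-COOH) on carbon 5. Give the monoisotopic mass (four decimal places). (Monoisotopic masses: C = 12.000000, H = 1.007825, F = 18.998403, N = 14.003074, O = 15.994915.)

Atom tally by fragment:
  H2NOCCH2 → C:2 H:4 O:1 N:1
  CH(NH2) → C:1 H:3 N:1
  CH(F) → C:1 H:1 F:1
  CH2 → C:1 H:2
  CH2COOH → C:2 H:3 O:2
Element totals:
  C: 7
  H: 13
  F: 1
  N: 2
  O: 3
Molecular formula: C7H13FN2O3.
  M = 7(12.0) + 13(1.007825) + 18.998403 + 2(14.003074) + 3(15.994915)
    = 84.000000 + 13.101725 + 18.998403 + 28.006148 + 47.984745 = 192.091021

192.0910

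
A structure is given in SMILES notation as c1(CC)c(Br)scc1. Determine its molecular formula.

C6H7BrS

Atom tally by fragment:
  thiophene ring core → C:4 H:4 S:1
  (− 2 ring H displaced by substituents)
  + C2H5 → C:2 H:5
  + Br → Br:1
Element totals:
  C: 6
  H: 7
  Br: 1
  S: 1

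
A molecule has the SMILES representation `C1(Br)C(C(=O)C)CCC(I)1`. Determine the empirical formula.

Atom tally by fragment:
  cyclopentane ring core → C:5 H:10
  (− 3 ring H displaced by substituents)
  + Br → Br:1
  + COCH3 → C:2 H:3 O:1
  + I → I:1
Element totals:
  C: 7
  H: 10
  Br: 1
  I: 1
  O: 1
Molecular formula: C7H10BrIO.
gcd of subscripts (1, 7, 10, 1, 1) = 1, so the empirical formula equals the molecular formula.

C7H10BrIO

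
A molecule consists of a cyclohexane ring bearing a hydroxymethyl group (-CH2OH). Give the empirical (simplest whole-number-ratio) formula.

Atom tally by fragment:
  cyclohexane ring core → C:6 H:12
  (− 1 ring H displaced by substituents)
  + CH2OH → C:1 H:3 O:1
Element totals:
  C: 7
  H: 14
  O: 1
Molecular formula: C7H14O.
gcd of subscripts (7, 14, 1) = 1, so the empirical formula equals the molecular formula.

C7H14O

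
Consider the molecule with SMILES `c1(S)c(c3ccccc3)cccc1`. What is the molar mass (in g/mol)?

186.27 g/mol

Atom tally by fragment:
  benzene ring core → C:6 H:6
  (− 2 ring H displaced by substituents)
  + SH → S:1 H:1
  + C6H5 → C:6 H:5
Element totals:
  C: 12
  H: 10
  S: 1
Molecular formula: C12H10S.
  M = 12(12.011) + 10(1.008) + 32.06
    = 144.132 + 10.080 + 32.060 = 186.272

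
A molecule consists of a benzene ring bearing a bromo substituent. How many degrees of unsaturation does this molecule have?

4

Atom tally by fragment:
  benzene ring core → C:6 H:6
  (− 1 ring H displaced by substituents)
  + Br → Br:1
Element totals:
  C: 6
  H: 5
  Br: 1
Molecular formula: C6H5Br.
DoU = (2C + 2 + N − H − X) / 2 = (2·6 + 2 + 0 − 5 − 1) / 2 = 4.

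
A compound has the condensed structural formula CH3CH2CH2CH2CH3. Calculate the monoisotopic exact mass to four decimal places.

72.0939

Element totals:
  C: 5
  H: 12
Molecular formula: C5H12.
  M = 5(12.0) + 12(1.007825)
    = 60.000000 + 12.093900 = 72.093900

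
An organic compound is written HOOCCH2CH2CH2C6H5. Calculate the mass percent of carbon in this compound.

Atom tally by fragment:
  HOOCCH2 → C:2 H:3 O:2
  CH2 → C:1 H:2
  CH2C6H5 → C:7 H:7
Element totals:
  C: 10
  H: 12
  O: 2
Molecular formula: C10H12O2.
Molar mass = 164.204 g/mol.
Mass from C: 10 × 12.011 = 120.110 g/mol.
%C = 120.110 / 164.204 × 100 = 73.15%.

73.15%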